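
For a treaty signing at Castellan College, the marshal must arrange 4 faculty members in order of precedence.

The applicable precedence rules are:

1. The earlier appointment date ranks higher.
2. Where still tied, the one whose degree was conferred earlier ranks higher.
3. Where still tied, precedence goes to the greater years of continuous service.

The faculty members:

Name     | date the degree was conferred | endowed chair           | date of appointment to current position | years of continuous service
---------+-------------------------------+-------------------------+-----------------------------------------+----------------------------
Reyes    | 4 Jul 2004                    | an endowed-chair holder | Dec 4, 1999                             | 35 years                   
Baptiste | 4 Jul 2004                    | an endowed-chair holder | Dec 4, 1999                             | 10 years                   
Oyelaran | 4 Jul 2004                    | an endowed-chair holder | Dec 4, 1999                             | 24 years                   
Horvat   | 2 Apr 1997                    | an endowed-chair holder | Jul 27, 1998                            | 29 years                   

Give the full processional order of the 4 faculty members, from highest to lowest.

Horvat, Reyes, Oyelaran, Baptiste

By date of appointment to current position (earlier first): Horvat (Jul 27, 1998); then Reyes, Oyelaran and Baptiste (each Dec 4, 1999).
Reyes, Oyelaran and Baptiste all have date the degree was conferred 4 Jul 2004, so the next rule applies.
Among Reyes, Oyelaran and Baptiste, by years of continuous service (higher first): Reyes (35 years) before Oyelaran (24 years) before Baptiste (10 years).
Full order: Horvat, Reyes, Oyelaran, Baptiste.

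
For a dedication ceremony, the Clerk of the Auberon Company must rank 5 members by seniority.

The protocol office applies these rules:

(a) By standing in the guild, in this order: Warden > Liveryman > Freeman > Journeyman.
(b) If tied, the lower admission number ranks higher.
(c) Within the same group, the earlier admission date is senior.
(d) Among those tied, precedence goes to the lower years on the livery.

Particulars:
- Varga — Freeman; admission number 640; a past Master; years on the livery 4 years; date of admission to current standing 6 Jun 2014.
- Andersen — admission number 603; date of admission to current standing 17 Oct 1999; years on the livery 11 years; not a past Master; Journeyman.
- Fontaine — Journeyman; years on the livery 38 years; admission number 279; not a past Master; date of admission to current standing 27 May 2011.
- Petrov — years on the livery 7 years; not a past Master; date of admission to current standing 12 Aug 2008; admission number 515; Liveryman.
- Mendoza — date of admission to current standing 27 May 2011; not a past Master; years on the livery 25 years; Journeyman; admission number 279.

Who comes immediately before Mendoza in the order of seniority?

By standing in the guild: Petrov (Liveryman); then Varga (Freeman); then Mendoza, Fontaine and Andersen (Journeyman).
Among Mendoza, Fontaine and Andersen, by admission number (lower first): Mendoza and Fontaine (279) before Andersen (603).
Mendoza and Fontaine both have date of admission to current standing 27 May 2011, so the next rule applies.
Among Mendoza and Fontaine, by years on the livery (lower first): Mendoza (25 years) before Fontaine (38 years).
Order: Petrov, Varga, Mendoza, Fontaine, Andersen.

Varga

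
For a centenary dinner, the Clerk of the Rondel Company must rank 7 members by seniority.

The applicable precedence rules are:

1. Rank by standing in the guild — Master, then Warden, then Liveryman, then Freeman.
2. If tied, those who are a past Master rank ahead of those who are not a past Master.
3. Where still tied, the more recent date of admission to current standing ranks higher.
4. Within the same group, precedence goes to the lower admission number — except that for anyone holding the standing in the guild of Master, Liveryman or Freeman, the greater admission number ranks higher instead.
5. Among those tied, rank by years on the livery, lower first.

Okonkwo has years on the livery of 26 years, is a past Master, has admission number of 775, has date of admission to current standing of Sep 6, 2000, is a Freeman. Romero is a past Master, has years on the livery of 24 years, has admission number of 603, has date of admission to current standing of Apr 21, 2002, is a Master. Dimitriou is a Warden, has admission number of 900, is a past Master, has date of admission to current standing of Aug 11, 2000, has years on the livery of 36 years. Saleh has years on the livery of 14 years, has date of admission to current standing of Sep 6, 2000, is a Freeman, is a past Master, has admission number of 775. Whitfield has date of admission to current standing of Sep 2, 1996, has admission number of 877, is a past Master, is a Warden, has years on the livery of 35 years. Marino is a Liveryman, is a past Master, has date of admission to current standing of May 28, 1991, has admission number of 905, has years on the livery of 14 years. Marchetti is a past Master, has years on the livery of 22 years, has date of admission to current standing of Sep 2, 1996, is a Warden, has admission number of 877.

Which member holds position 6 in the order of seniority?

Saleh

By standing in the guild: Romero (Master); then Dimitriou, Marchetti and Whitfield (Warden); then Marino (Liveryman); then Saleh and Okonkwo (Freeman).
Dimitriou, Marchetti and Whitfield are each a past Master, so the next rule applies.
Among Dimitriou, Marchetti and Whitfield, by date of admission to current standing (later first): Dimitriou (Aug 11, 2000) before Marchetti and Whitfield (Sep 2, 1996).
Marchetti and Whitfield both have admission number 877, so the next rule applies.
Among Marchetti and Whitfield, by years on the livery (lower first): Marchetti (22 years) before Whitfield (35 years).
Saleh and Okonkwo are each a past Master, so the next rule applies.
Saleh and Okonkwo both have date of admission to current standing Sep 6, 2000, so the next rule applies.
Saleh and Okonkwo both have admission number 775, so the next rule applies.
Among Saleh and Okonkwo, by years on the livery (lower first): Saleh (14 years) before Okonkwo (26 years).
Order: Romero, Dimitriou, Marchetti, Whitfield, Marino, Saleh, Okonkwo.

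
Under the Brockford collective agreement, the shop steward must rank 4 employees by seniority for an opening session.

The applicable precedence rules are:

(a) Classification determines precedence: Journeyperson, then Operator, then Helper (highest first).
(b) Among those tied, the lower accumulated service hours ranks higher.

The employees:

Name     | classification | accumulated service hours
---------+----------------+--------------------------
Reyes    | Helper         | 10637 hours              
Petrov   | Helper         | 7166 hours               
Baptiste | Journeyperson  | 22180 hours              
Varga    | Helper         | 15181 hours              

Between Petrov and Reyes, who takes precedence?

Petrov

By classification: Baptiste (Journeyperson); then Petrov, Reyes and Varga (Helper).
Among Petrov, Reyes and Varga, by accumulated service hours (lower first): Petrov (7166 hours) before Reyes (10637 hours) before Varga (15181 hours).
So Petrov takes precedence.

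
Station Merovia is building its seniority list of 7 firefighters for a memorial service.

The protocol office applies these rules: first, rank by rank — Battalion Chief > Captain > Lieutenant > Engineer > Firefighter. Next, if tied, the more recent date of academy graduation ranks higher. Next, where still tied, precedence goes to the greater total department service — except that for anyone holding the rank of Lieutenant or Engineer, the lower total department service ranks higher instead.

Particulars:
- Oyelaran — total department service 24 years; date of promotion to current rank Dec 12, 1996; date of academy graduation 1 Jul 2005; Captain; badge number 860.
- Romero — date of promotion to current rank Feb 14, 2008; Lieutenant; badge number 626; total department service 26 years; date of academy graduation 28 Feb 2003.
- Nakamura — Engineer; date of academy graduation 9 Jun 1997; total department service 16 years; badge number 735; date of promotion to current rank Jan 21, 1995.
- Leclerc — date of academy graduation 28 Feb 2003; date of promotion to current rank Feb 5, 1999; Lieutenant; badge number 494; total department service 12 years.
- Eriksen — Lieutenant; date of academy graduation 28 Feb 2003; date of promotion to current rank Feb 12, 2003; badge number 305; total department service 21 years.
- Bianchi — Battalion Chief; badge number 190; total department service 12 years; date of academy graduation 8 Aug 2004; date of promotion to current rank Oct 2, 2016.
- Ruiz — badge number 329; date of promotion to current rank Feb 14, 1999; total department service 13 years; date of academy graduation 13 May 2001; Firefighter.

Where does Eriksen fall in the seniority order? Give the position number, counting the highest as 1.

4

By rank: Bianchi (Battalion Chief); then Oyelaran (Captain); then Leclerc, Eriksen and Romero (Lieutenant); then Nakamura (Engineer); then Ruiz (Firefighter).
Leclerc, Eriksen and Romero all have date of academy graduation 28 Feb 2003, so the next rule applies.
Among Leclerc, Eriksen and Romero, by total department service (lower first) (reversed rule for this group): Leclerc (12 years) before Eriksen (21 years) before Romero (26 years).
Order: Bianchi, Oyelaran, Leclerc, Eriksen, Romero, Nakamura, Ruiz. So position 4.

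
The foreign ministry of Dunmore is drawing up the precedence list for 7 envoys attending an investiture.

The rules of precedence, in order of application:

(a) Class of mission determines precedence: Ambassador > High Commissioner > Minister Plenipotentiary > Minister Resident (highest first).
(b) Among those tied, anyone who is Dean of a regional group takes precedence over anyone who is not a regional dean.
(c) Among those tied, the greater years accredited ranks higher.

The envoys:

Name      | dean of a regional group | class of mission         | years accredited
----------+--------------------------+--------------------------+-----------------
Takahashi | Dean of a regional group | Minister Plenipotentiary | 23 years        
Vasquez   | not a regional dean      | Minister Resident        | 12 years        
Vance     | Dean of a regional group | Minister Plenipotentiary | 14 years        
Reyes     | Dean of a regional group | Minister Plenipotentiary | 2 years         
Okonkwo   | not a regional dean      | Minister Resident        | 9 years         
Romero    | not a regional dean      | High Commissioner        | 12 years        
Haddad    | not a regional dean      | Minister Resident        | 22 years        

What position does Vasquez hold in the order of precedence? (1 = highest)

By class of mission: Romero (High Commissioner); then Takahashi, Vance and Reyes (Minister Plenipotentiary); then Haddad, Vasquez and Okonkwo (Minister Resident).
Takahashi, Vance and Reyes are each Dean of a regional group, so the next rule applies.
Among Takahashi, Vance and Reyes, by years accredited (higher first): Takahashi (23 years) before Vance (14 years) before Reyes (2 years).
Haddad, Vasquez and Okonkwo are each not a regional dean, so the next rule applies.
Among Haddad, Vasquez and Okonkwo, by years accredited (higher first): Haddad (22 years) before Vasquez (12 years) before Okonkwo (9 years).
Order: Romero, Takahashi, Vance, Reyes, Haddad, Vasquez, Okonkwo. So position 6.

6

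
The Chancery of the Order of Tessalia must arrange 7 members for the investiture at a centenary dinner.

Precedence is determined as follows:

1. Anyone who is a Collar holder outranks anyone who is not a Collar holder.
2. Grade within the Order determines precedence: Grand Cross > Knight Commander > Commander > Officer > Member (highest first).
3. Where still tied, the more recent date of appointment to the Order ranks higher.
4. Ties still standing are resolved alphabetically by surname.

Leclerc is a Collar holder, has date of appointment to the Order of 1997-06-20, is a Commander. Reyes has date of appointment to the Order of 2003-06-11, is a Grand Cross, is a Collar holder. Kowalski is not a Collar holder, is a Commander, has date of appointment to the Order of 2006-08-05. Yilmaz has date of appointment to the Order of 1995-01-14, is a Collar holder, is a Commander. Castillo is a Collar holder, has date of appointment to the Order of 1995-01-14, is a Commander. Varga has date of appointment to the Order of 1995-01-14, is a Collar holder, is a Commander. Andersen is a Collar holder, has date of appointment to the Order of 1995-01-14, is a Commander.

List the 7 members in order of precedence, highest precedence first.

Reyes, Leclerc, Andersen, Castillo, Varga, Yilmaz, Kowalski

By the first rule: Reyes, Leclerc, Andersen, Castillo, Varga and Yilmaz (each a Collar holder); then Kowalski (not a Collar holder).
Among Reyes, Leclerc, Andersen, Castillo, Varga and Yilmaz, by grade within the Order: Reyes (Grand Cross) before Leclerc, Andersen, Castillo, Varga and Yilmaz (Commander).
Among Leclerc, Andersen, Castillo, Varga and Yilmaz, by date of appointment to the Order (later first): Leclerc (1997-06-20) before Andersen, Castillo, Varga and Yilmaz (1995-01-14).
Among Andersen, Castillo, Varga and Yilmaz, alphabetically by surname: Andersen before Castillo before Varga before Yilmaz.
Full order: Reyes, Leclerc, Andersen, Castillo, Varga, Yilmaz, Kowalski.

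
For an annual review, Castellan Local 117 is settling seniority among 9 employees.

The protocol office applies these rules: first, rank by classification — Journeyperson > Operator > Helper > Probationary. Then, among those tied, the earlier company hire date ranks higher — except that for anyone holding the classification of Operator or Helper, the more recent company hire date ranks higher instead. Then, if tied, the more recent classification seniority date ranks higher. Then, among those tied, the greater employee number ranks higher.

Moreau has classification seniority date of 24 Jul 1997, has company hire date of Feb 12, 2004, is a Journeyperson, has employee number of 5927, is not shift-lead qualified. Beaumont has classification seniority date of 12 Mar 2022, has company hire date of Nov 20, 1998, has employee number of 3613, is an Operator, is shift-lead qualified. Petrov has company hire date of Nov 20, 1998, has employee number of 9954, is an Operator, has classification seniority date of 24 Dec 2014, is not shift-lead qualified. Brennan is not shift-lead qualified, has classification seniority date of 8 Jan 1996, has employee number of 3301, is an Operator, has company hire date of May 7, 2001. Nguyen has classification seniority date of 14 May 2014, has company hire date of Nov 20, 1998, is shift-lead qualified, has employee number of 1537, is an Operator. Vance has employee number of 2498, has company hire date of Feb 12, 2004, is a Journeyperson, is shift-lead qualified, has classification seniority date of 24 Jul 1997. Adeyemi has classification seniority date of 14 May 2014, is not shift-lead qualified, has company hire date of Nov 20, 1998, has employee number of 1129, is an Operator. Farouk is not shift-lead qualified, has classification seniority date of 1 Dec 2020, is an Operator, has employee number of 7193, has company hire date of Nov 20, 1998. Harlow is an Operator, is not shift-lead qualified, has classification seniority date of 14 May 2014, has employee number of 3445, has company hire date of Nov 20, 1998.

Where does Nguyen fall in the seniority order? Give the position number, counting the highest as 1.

8

By classification: Moreau and Vance (Journeyperson); then Brennan, Beaumont, Farouk, Petrov, Harlow, Nguyen and Adeyemi (Operator).
Moreau and Vance both have company hire date Feb 12, 2004, so the next rule applies.
Moreau and Vance both have classification seniority date 24 Jul 1997, so the next rule applies.
Among Moreau and Vance, by employee number (higher first): Moreau (5927) before Vance (2498).
Among Brennan, Beaumont, Farouk, Petrov, Harlow, Nguyen and Adeyemi, by company hire date (later first) (reversed rule for this group): Brennan (May 7, 2001) before Beaumont, Farouk, Petrov, Harlow, Nguyen and Adeyemi (Nov 20, 1998).
Among Beaumont, Farouk, Petrov, Harlow, Nguyen and Adeyemi, by classification seniority date (later first): Beaumont (12 Mar 2022) before Farouk (1 Dec 2020) before Petrov (24 Dec 2014) before Harlow, Nguyen and Adeyemi (14 May 2014).
Among Harlow, Nguyen and Adeyemi, by employee number (higher first): Harlow (3445) before Nguyen (1537) before Adeyemi (1129).
Order: Moreau, Vance, Brennan, Beaumont, Farouk, Petrov, Harlow, Nguyen, Adeyemi. So position 8.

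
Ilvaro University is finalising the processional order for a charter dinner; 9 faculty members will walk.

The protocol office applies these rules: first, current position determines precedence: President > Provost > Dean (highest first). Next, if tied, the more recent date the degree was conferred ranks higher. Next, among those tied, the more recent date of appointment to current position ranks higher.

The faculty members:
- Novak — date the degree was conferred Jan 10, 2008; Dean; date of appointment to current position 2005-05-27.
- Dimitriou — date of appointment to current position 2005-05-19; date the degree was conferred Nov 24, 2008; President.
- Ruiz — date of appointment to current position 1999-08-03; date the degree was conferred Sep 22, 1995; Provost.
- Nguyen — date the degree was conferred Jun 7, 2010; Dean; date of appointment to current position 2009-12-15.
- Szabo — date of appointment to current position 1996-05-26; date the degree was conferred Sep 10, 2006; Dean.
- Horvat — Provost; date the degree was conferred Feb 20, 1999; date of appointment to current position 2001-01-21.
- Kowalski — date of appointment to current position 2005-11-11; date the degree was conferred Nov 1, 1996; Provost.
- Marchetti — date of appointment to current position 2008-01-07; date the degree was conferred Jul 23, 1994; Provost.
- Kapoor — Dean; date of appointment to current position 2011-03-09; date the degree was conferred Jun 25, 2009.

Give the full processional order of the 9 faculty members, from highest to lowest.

By current position: Dimitriou (President); then Horvat, Kowalski, Ruiz and Marchetti (Provost); then Nguyen, Kapoor, Novak and Szabo (Dean).
Among Horvat, Kowalski, Ruiz and Marchetti, by date the degree was conferred (later first): Horvat (Feb 20, 1999) before Kowalski (Nov 1, 1996) before Ruiz (Sep 22, 1995) before Marchetti (Jul 23, 1994).
Among Nguyen, Kapoor, Novak and Szabo, by date the degree was conferred (later first): Nguyen (Jun 7, 2010) before Kapoor (Jun 25, 2009) before Novak (Jan 10, 2008) before Szabo (Sep 10, 2006).
Full order: Dimitriou, Horvat, Kowalski, Ruiz, Marchetti, Nguyen, Kapoor, Novak, Szabo.

Dimitriou, Horvat, Kowalski, Ruiz, Marchetti, Nguyen, Kapoor, Novak, Szabo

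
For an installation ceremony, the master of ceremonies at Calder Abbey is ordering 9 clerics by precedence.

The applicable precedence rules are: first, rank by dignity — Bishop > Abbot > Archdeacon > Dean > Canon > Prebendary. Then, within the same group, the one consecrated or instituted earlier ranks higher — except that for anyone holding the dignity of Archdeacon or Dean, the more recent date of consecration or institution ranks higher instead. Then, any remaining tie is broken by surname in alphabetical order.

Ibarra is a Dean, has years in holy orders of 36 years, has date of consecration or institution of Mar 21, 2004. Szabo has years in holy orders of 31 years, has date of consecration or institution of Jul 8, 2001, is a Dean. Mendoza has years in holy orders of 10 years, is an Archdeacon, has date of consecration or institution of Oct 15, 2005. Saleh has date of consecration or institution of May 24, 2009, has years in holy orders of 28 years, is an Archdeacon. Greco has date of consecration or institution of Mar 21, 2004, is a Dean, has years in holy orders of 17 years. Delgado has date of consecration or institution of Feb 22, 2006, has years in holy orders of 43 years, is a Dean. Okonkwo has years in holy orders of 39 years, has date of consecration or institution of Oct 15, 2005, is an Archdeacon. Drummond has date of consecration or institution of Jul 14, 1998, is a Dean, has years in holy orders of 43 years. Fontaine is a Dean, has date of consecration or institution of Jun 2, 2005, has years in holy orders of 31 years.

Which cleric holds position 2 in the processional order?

Mendoza

By dignity: Saleh, Mendoza and Okonkwo (Archdeacon); then Delgado, Fontaine, Greco, Ibarra, Szabo and Drummond (Dean).
Among Saleh, Mendoza and Okonkwo, by date of consecration or institution (later first) (reversed rule for this group): Saleh (May 24, 2009) before Mendoza and Okonkwo (Oct 15, 2005).
Among Mendoza and Okonkwo, alphabetically by surname: Mendoza before Okonkwo.
Among Delgado, Fontaine, Greco, Ibarra, Szabo and Drummond, by date of consecration or institution (later first) (reversed rule for this group): Delgado (Feb 22, 2006) before Fontaine (Jun 2, 2005) before Greco and Ibarra (Mar 21, 2004) before Szabo (Jul 8, 2001) before Drummond (Jul 14, 1998).
Among Greco and Ibarra, alphabetically by surname: Greco before Ibarra.
Order: Saleh, Mendoza, Okonkwo, Delgado, Fontaine, Greco, Ibarra, Szabo, Drummond.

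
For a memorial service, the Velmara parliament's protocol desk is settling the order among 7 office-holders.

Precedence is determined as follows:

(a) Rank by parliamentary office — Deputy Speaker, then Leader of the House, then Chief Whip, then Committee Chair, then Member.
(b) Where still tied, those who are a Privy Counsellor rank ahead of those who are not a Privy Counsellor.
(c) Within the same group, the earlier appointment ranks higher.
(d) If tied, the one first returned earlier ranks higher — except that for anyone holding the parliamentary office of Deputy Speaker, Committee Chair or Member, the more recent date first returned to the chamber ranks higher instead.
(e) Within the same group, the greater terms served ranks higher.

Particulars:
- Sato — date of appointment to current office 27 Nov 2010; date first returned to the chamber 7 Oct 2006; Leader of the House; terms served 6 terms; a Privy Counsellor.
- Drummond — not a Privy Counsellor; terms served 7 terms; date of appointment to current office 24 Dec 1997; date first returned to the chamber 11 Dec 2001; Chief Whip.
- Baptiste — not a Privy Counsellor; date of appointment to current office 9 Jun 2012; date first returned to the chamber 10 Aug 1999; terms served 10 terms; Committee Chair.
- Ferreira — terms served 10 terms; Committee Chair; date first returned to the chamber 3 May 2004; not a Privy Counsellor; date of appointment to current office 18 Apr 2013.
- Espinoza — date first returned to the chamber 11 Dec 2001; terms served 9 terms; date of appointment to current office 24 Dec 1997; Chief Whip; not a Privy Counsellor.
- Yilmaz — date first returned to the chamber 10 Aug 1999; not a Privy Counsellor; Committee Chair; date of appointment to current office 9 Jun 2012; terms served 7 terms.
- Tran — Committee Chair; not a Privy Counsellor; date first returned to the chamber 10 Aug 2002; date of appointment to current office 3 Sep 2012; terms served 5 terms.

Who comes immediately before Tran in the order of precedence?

By parliamentary office: Sato (Leader of the House); then Espinoza and Drummond (Chief Whip); then Baptiste, Yilmaz, Tran and Ferreira (Committee Chair).
Espinoza and Drummond are each not a Privy Counsellor, so the next rule applies.
Espinoza and Drummond both have date of appointment to current office 24 Dec 1997, so the next rule applies.
Espinoza and Drummond both have date first returned to the chamber 11 Dec 2001, so the next rule applies.
Among Espinoza and Drummond, by terms served (higher first): Espinoza (9 terms) before Drummond (7 terms).
Baptiste, Yilmaz, Tran and Ferreira are each not a Privy Counsellor, so the next rule applies.
Among Baptiste, Yilmaz, Tran and Ferreira, by date of appointment to current office (earlier first): Baptiste and Yilmaz (9 Jun 2012) before Tran (3 Sep 2012) before Ferreira (18 Apr 2013).
Baptiste and Yilmaz both have date first returned to the chamber 10 Aug 1999, so the next rule applies.
Among Baptiste and Yilmaz, by terms served (higher first): Baptiste (10 terms) before Yilmaz (7 terms).
Order: Sato, Espinoza, Drummond, Baptiste, Yilmaz, Tran, Ferreira.

Yilmaz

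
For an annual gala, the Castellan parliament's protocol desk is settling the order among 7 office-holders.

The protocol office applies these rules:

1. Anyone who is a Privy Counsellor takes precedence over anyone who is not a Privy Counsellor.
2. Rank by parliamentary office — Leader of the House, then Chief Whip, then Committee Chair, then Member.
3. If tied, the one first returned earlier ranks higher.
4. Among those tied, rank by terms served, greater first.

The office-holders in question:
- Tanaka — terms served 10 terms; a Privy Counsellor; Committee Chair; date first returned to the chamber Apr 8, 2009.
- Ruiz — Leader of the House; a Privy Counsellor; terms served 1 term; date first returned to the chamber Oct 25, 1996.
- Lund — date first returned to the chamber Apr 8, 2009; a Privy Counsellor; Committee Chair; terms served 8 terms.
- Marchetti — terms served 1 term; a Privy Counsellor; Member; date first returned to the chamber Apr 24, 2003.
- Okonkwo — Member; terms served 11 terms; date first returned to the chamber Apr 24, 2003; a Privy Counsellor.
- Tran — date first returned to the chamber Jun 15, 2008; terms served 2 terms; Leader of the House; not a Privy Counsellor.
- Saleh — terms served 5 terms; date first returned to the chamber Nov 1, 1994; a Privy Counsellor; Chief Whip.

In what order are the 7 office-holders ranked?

Ruiz, Saleh, Tanaka, Lund, Okonkwo, Marchetti, Tran

By the first rule: Ruiz, Saleh, Tanaka, Lund, Okonkwo and Marchetti (each a Privy Counsellor); then Tran (not a Privy Counsellor).
Among Ruiz, Saleh, Tanaka, Lund, Okonkwo and Marchetti, by parliamentary office: Ruiz (Leader of the House) before Saleh (Chief Whip) before Tanaka and Lund (Committee Chair) before Okonkwo and Marchetti (Member).
Tanaka and Lund both have date first returned to the chamber Apr 8, 2009, so the next rule applies.
Among Tanaka and Lund, by terms served (higher first): Tanaka (10 terms) before Lund (8 terms).
Okonkwo and Marchetti both have date first returned to the chamber Apr 24, 2003, so the next rule applies.
Among Okonkwo and Marchetti, by terms served (higher first): Okonkwo (11 terms) before Marchetti (1 term).
Full order: Ruiz, Saleh, Tanaka, Lund, Okonkwo, Marchetti, Tran.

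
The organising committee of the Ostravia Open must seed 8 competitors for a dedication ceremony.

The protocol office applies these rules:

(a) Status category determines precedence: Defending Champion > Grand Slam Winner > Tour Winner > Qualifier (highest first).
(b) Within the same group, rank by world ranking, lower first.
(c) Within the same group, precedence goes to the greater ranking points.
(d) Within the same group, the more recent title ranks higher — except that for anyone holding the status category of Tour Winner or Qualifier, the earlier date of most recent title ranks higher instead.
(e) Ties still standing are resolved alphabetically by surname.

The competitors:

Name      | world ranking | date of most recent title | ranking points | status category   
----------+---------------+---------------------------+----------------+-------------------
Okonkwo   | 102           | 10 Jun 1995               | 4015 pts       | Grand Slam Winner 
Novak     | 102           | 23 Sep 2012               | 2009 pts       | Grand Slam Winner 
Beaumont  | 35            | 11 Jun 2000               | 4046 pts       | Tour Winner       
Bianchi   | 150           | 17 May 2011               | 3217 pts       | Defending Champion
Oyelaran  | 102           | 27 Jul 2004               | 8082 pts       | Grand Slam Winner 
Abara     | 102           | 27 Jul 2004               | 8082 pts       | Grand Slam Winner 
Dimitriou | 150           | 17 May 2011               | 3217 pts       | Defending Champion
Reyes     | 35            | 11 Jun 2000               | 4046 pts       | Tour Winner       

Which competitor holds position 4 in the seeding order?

By status category: Bianchi and Dimitriou (Defending Champion); then Abara, Oyelaran, Okonkwo and Novak (Grand Slam Winner); then Beaumont and Reyes (Tour Winner).
Bianchi and Dimitriou both have world ranking 150, so the next rule applies.
Bianchi and Dimitriou both have ranking points 3217 pts, so the next rule applies.
Bianchi and Dimitriou both have date of most recent title 17 May 2011, so the next rule applies.
Among Bianchi and Dimitriou, alphabetically by surname: Bianchi before Dimitriou.
Abara, Oyelaran, Okonkwo and Novak all have world ranking 102, so the next rule applies.
Among Abara, Oyelaran, Okonkwo and Novak, by ranking points (higher first): Abara and Oyelaran (8082 pts) before Okonkwo (4015 pts) before Novak (2009 pts).
Abara and Oyelaran both have date of most recent title 27 Jul 2004, so the next rule applies.
Among Abara and Oyelaran, alphabetically by surname: Abara before Oyelaran.
Beaumont and Reyes both have world ranking 35, so the next rule applies.
Beaumont and Reyes both have ranking points 4046 pts, so the next rule applies.
Beaumont and Reyes both have date of most recent title 11 Jun 2000, so the next rule applies.
Among Beaumont and Reyes, alphabetically by surname: Beaumont before Reyes.
Order: Bianchi, Dimitriou, Abara, Oyelaran, Okonkwo, Novak, Beaumont, Reyes.

Oyelaran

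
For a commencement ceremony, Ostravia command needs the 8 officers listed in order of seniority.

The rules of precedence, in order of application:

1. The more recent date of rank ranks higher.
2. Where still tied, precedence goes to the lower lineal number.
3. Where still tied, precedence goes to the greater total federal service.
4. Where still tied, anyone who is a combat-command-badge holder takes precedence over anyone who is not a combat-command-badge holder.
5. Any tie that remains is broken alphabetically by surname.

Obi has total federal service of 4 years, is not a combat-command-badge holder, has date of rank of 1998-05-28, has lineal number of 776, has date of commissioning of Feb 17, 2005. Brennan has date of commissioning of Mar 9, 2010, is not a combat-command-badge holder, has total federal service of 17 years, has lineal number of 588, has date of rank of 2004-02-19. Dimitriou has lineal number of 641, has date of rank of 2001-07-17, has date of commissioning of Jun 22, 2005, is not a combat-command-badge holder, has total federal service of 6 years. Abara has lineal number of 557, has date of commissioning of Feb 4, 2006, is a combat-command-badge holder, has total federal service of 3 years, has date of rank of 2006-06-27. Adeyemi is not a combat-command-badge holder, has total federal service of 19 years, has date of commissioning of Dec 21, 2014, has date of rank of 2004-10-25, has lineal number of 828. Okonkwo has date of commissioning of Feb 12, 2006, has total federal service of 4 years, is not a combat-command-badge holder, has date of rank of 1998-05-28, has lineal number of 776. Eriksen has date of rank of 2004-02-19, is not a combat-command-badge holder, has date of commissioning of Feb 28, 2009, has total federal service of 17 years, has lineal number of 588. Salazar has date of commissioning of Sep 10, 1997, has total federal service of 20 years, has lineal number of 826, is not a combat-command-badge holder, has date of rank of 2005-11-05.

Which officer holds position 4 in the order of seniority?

By date of rank (later first): Abara (2006-06-27); then Salazar (2005-11-05); then Adeyemi (2004-10-25); then Brennan and Eriksen (both 2004-02-19); then Dimitriou (2001-07-17); then Obi and Okonkwo (both 1998-05-28).
Brennan and Eriksen both have lineal number 588, so the next rule applies.
Brennan and Eriksen both have total federal service 17 years, so the next rule applies.
Brennan and Eriksen are each not a combat-command-badge holder, so the next rule applies.
Among Brennan and Eriksen, alphabetically by surname: Brennan before Eriksen.
Obi and Okonkwo both have lineal number 776, so the next rule applies.
Obi and Okonkwo both have total federal service 4 years, so the next rule applies.
Obi and Okonkwo are each not a combat-command-badge holder, so the next rule applies.
Among Obi and Okonkwo, alphabetically by surname: Obi before Okonkwo.
Order: Abara, Salazar, Adeyemi, Brennan, Eriksen, Dimitriou, Obi, Okonkwo.

Brennan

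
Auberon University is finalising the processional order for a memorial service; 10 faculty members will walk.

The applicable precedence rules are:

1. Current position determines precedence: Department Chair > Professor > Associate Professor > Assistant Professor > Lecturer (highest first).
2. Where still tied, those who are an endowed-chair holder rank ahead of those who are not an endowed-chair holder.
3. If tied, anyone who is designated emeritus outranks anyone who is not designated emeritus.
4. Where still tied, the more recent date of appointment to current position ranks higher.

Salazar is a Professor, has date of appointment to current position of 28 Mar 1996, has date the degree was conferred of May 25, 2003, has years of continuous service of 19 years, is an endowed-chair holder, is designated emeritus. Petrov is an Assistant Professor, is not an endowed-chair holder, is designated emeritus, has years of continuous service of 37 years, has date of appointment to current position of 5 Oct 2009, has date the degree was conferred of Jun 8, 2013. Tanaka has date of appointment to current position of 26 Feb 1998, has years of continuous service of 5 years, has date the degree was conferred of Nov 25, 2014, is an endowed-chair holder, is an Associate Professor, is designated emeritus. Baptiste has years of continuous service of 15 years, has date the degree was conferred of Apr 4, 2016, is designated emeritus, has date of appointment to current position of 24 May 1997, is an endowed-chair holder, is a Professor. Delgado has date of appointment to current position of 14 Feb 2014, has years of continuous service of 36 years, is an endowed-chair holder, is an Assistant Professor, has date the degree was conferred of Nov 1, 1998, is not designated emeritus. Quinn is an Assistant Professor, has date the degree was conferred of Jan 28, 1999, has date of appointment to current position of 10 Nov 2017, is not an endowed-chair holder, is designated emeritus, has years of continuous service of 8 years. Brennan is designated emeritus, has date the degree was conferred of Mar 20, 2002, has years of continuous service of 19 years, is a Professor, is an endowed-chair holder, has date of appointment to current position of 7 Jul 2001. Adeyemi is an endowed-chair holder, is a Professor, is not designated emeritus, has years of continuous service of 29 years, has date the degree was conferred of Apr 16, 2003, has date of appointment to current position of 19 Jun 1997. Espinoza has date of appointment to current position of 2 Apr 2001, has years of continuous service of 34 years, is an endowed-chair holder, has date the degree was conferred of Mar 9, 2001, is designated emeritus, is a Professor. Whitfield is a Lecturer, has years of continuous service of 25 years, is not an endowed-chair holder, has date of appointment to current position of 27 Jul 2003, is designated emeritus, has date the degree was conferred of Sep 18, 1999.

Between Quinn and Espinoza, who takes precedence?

By current position: Brennan, Espinoza, Baptiste, Salazar and Adeyemi (Professor); then Tanaka (Associate Professor); then Delgado, Quinn and Petrov (Assistant Professor); then Whitfield (Lecturer).
Brennan, Espinoza, Baptiste, Salazar and Adeyemi are each an endowed-chair holder, so the next rule applies.
Among Brennan, Espinoza, Baptiste, Salazar and Adeyemi, designated emeritus before not designated emeritus: Brennan, Espinoza, Baptiste and Salazar (designated emeritus) before Adeyemi (not designated emeritus).
Among Brennan, Espinoza, Baptiste and Salazar, by date of appointment to current position (later first): Brennan (7 Jul 2001) before Espinoza (2 Apr 2001) before Baptiste (24 May 1997) before Salazar (28 Mar 1996).
Among Delgado, Quinn and Petrov, an endowed-chair holder before not an endowed-chair holder: Delgado (an endowed-chair holder) before Quinn and Petrov (not an endowed-chair holder).
Quinn and Petrov are each designated emeritus, so the next rule applies.
Among Quinn and Petrov, by date of appointment to current position (later first): Quinn (10 Nov 2017) before Petrov (5 Oct 2009).
So Espinoza takes precedence.

Espinoza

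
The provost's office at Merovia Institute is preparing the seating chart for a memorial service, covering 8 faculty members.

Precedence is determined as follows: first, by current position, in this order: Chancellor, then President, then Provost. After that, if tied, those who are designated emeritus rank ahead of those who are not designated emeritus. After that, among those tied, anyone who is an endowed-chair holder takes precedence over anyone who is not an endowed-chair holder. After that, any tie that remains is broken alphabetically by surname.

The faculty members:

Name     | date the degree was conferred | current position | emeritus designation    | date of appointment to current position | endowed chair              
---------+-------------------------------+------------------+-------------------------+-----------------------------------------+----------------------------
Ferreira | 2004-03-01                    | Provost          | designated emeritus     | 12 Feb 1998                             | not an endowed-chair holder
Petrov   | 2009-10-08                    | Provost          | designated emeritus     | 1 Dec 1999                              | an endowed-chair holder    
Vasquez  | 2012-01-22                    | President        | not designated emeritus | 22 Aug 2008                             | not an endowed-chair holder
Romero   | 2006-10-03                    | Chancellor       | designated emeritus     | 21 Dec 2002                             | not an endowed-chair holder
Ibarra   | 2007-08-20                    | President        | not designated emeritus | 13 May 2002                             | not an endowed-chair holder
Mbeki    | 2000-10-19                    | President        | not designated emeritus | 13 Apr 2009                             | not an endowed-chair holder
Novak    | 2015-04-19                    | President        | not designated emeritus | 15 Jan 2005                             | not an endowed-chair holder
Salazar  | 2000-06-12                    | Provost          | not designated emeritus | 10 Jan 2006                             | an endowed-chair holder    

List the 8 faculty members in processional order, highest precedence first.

Romero, Ibarra, Mbeki, Novak, Vasquez, Petrov, Ferreira, Salazar

By current position: Romero (Chancellor); then Ibarra, Mbeki, Novak and Vasquez (President); then Petrov, Ferreira and Salazar (Provost).
Ibarra, Mbeki, Novak and Vasquez are each not designated emeritus, so the next rule applies.
Ibarra, Mbeki, Novak and Vasquez are each not an endowed-chair holder, so the next rule applies.
Among Ibarra, Mbeki, Novak and Vasquez, alphabetically by surname: Ibarra before Mbeki before Novak before Vasquez.
Among Petrov, Ferreira and Salazar, designated emeritus before not designated emeritus: Petrov and Ferreira (designated emeritus) before Salazar (not designated emeritus).
Among Petrov and Ferreira, an endowed-chair holder before not an endowed-chair holder: Petrov (an endowed-chair holder) before Ferreira (not an endowed-chair holder).
Full order: Romero, Ibarra, Mbeki, Novak, Vasquez, Petrov, Ferreira, Salazar.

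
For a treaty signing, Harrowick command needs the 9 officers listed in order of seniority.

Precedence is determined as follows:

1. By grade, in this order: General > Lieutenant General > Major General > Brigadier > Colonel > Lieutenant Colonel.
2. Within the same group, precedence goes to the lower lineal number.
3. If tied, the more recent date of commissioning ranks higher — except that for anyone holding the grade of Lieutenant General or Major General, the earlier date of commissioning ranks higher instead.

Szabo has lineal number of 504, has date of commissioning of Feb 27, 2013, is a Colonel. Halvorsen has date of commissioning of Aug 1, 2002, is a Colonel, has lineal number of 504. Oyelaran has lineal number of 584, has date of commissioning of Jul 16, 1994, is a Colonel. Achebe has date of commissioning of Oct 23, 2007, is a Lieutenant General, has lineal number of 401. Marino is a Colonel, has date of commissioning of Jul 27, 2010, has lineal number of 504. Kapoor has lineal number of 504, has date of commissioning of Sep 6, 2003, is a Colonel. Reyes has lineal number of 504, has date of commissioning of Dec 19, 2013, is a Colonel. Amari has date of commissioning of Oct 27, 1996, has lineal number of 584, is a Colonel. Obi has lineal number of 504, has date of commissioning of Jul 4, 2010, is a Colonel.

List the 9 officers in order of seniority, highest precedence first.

By grade: Achebe (Lieutenant General); then Reyes, Szabo, Marino, Obi, Kapoor, Halvorsen, Amari and Oyelaran (Colonel).
Among Reyes, Szabo, Marino, Obi, Kapoor, Halvorsen, Amari and Oyelaran, by lineal number (lower first): Reyes, Szabo, Marino, Obi, Kapoor and Halvorsen (504) before Amari and Oyelaran (584).
Among Reyes, Szabo, Marino, Obi, Kapoor and Halvorsen, by date of commissioning (later first): Reyes (Dec 19, 2013) before Szabo (Feb 27, 2013) before Marino (Jul 27, 2010) before Obi (Jul 4, 2010) before Kapoor (Sep 6, 2003) before Halvorsen (Aug 1, 2002).
Among Amari and Oyelaran, by date of commissioning (later first): Amari (Oct 27, 1996) before Oyelaran (Jul 16, 1994).
Full order: Achebe, Reyes, Szabo, Marino, Obi, Kapoor, Halvorsen, Amari, Oyelaran.

Achebe, Reyes, Szabo, Marino, Obi, Kapoor, Halvorsen, Amari, Oyelaran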